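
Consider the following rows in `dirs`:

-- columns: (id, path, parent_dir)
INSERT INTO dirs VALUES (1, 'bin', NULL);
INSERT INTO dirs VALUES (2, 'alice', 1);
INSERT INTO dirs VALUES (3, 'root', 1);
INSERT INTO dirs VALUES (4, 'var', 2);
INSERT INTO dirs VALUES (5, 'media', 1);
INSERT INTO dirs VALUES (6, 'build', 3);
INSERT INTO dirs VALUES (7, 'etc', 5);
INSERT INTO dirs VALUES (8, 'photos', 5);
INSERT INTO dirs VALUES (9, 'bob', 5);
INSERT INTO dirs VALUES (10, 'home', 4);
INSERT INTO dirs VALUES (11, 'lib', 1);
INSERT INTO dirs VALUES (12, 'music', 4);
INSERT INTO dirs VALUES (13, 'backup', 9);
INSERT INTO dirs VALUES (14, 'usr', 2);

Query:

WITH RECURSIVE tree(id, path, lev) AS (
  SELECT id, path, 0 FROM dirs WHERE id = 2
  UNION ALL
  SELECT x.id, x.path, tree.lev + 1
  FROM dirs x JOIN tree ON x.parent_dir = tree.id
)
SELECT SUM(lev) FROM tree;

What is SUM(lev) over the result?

Base: id=2 (alice) at lev 0.
Iteration 1: rows with parent_dir in {2} -> var (id 4, lev 1), usr (id 14, lev 1).
Iteration 2: rows with parent_dir in {4,14} -> home (id 10, lev 2), music (id 12, lev 2).
Iteration 3: no rows with parent_dir in {10,12}; recursion stops.
SUM(lev) = 0 + 1 + 1 + 2 + 2 = 6.

6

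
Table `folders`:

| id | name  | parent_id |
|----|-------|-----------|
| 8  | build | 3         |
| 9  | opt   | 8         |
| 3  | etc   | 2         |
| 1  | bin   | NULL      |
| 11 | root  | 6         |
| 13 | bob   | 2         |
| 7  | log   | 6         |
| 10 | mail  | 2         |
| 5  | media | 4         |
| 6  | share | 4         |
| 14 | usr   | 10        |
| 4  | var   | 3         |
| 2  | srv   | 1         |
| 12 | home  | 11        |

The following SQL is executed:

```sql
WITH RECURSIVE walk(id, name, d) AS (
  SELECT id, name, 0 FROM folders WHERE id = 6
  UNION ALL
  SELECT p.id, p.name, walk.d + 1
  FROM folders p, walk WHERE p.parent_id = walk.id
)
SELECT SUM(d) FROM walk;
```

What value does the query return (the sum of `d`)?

4

Base: id=6 (share) at d 0.
Iteration 1: rows with parent_id in {6} -> log (id 7, d 1), root (id 11, d 1).
Iteration 2: rows with parent_id in {7,11} -> home (id 12, d 2).
Iteration 3: no rows with parent_id in {12}; recursion stops.
SUM(d) = 0 + 1 + 1 + 2 = 4.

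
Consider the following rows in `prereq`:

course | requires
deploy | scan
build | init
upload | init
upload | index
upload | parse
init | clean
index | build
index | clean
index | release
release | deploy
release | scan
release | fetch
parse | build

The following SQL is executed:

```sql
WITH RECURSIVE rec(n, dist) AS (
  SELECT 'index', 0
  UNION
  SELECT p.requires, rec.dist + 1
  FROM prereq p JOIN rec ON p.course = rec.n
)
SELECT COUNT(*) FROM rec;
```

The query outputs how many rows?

Base: (index, dist=0).
Iteration 1: edges from {index} -> (build, dist=1), (clean, dist=1), (release, dist=1).
Iteration 2: edges from {build,clean,release} -> (deploy, dist=2), (fetch, dist=2), (init, dist=2), (scan, dist=2).
Iteration 3: edges from {deploy,fetch,init,scan} -> (clean, dist=3), (scan, dist=3).
Iteration 4: no outgoing edges from {clean,scan}; recursion stops.
Total rows emitted: 10.

10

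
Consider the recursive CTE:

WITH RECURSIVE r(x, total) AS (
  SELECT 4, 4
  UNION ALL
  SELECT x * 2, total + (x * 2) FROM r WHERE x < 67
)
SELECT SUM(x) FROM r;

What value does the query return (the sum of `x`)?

Base: x=4, total=4.
Iteration 1: 4 < 67 holds -> x = 4 * 2 = 8, total = 4 + 8 = 12.
Iteration 2: 8 < 67 holds -> x = 8 * 2 = 16, total = 12 + 16 = 28.
Iteration 3: 16 < 67 holds -> x = 16 * 2 = 32, total = 28 + 32 = 60.
Iteration 4: 32 < 67 holds -> x = 32 * 2 = 64, total = 60 + 64 = 124.
Iteration 5: 64 < 67 holds -> x = 64 * 2 = 128, total = 124 + 128 = 252.
Iteration 6: 128 < 67 fails; recursion stops.
SUM(x) = 4 + 8 + 16 + 32 + 64 + 128 = 252.

252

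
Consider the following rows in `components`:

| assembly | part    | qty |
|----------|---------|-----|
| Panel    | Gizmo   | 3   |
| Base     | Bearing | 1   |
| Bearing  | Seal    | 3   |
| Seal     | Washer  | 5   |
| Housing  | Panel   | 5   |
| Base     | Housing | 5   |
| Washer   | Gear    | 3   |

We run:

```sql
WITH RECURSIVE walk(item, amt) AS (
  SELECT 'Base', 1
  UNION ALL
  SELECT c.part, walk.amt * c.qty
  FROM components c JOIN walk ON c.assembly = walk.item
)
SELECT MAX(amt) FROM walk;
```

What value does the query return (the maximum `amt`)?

Base: (Base, amt=1).
Iteration 1: components of {Base} -> Bearing = 1*1 = 1, Housing = 1*5 = 5.
Iteration 2: components of {Bearing,Housing} -> Panel = 5*5 = 25, Seal = 1*3 = 3.
Iteration 3: components of {Panel,Seal} -> Gizmo = 25*3 = 75, Washer = 3*5 = 15.
Iteration 4: components of {Gizmo,Washer} -> Gear = 15*3 = 45.
Iteration 5: no further components; recursion stops.
amt values: 1, 1, 5, 3, 25, 15, 75, 45; the maximum is 75.

75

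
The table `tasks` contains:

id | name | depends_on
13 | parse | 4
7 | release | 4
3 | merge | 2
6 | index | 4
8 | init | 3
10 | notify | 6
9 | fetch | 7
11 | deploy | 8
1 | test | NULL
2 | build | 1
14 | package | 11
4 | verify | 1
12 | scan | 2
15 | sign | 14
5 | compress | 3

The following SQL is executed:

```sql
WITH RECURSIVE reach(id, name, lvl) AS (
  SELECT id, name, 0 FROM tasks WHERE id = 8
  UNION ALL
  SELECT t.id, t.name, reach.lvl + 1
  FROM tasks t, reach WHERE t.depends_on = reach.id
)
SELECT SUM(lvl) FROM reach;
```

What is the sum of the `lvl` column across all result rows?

Base: id=8 (init) at lvl 0.
Iteration 1: rows with depends_on in {8} -> deploy (id 11, lvl 1).
Iteration 2: rows with depends_on in {11} -> package (id 14, lvl 2).
Iteration 3: rows with depends_on in {14} -> sign (id 15, lvl 3).
Iteration 4: no rows with depends_on in {15}; recursion stops.
SUM(lvl) = 0 + 1 + 2 + 3 = 6.

6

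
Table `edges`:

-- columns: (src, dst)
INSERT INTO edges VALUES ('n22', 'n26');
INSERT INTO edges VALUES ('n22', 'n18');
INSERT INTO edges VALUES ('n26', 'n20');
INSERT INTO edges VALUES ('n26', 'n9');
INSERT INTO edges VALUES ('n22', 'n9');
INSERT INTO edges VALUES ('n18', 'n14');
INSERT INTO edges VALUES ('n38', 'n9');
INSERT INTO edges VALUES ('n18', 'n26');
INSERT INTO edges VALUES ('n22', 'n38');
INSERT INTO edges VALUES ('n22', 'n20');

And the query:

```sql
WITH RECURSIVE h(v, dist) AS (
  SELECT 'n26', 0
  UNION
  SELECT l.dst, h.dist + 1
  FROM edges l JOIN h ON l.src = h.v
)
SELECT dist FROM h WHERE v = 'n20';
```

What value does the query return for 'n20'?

Base: (n26, dist=0).
Iteration 1: edges from {n26} -> (n20, dist=1), (n9, dist=1).
Iteration 2: no outgoing edges from {n20,n9}; recursion stops.

1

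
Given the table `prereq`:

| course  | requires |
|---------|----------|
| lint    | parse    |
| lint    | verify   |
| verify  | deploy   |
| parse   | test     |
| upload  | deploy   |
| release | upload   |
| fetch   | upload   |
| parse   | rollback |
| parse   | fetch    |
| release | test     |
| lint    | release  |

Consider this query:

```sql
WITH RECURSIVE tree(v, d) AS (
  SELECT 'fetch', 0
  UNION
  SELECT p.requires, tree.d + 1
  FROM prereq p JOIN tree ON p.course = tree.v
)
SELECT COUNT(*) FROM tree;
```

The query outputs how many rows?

3

Base: (fetch, d=0).
Iteration 1: edges from {fetch} -> (upload, d=1).
Iteration 2: edges from {upload} -> (deploy, d=2).
Iteration 3: no outgoing edges from {deploy}; recursion stops.
Total rows emitted: 3.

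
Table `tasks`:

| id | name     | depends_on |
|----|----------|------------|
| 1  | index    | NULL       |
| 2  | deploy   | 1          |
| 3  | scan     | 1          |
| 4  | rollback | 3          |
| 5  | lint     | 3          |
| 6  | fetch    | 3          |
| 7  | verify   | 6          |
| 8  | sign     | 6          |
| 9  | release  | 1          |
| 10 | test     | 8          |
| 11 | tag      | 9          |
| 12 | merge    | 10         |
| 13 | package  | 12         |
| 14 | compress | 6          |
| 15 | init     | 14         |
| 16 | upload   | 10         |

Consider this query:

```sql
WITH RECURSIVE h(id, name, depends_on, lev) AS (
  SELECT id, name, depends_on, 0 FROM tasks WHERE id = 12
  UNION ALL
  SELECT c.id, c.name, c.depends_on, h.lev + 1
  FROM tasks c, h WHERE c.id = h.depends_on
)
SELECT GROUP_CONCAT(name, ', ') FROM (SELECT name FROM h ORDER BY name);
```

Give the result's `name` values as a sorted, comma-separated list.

Base: id=12 (merge), depends_on=10, lev 0.
Iteration 1: join on id=10 -> test (id 10, depends_on=8, lev 1).
Iteration 2: join on id=8 -> sign (id 8, depends_on=6, lev 2).
Iteration 3: join on id=6 -> fetch (id 6, depends_on=3, lev 3).
Iteration 4: join on id=3 -> scan (id 3, depends_on=1, lev 4).
Iteration 5: join on id=1 -> index (id 1, depends_on=NULL, lev 5).
Iteration 6: depends_on is NULL; no match; recursion stops.

fetch, index, merge, scan, sign, test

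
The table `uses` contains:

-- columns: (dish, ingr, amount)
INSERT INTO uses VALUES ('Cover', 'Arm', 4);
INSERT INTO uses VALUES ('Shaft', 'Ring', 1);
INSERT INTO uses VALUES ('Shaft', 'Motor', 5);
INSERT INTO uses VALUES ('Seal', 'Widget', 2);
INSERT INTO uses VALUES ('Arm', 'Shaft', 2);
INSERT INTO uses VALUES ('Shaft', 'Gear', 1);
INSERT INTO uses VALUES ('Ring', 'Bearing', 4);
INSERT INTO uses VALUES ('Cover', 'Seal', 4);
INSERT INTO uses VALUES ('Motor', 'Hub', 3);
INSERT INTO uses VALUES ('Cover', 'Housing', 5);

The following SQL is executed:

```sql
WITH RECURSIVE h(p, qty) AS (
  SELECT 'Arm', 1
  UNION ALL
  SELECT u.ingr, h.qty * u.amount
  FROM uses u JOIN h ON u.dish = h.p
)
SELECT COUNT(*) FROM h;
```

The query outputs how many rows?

7

Base: (Arm, qty=1).
Iteration 1: components of {Arm} -> Shaft = 1*2 = 2.
Iteration 2: components of {Shaft} -> Gear = 2*1 = 2, Motor = 2*5 = 10, Ring = 2*1 = 2.
Iteration 3: components of {Gear,Motor,Ring} -> Bearing = 2*4 = 8, Hub = 10*3 = 30.
Iteration 4: no further components; recursion stops.
Total rows emitted: 7.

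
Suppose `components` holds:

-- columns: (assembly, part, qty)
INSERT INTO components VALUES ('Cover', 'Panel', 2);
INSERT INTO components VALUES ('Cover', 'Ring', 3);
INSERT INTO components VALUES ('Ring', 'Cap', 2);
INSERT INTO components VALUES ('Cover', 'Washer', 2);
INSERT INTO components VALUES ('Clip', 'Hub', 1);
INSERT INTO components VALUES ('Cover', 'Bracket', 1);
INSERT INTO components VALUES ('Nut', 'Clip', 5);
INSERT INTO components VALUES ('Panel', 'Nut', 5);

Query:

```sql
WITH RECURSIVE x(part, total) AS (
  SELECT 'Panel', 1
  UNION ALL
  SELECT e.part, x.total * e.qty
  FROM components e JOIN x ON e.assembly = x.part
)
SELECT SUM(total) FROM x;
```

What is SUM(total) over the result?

Base: (Panel, total=1).
Iteration 1: components of {Panel} -> Nut = 1*5 = 5.
Iteration 2: components of {Nut} -> Clip = 5*5 = 25.
Iteration 3: components of {Clip} -> Hub = 25*1 = 25.
Iteration 4: no further components; recursion stops.
SUM(total) = 1 + 5 + 25 + 25 = 56.

56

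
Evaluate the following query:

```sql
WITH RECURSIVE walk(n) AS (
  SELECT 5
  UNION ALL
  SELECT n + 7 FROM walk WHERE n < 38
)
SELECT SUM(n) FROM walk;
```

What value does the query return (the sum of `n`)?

135

Base: n=5.
Iteration 1: 5 < 38 holds -> n = 5 + 7 = 12.
Iteration 2: 12 < 38 holds -> n = 12 + 7 = 19.
Iteration 3: 19 < 38 holds -> n = 19 + 7 = 26.
Iteration 4: 26 < 38 holds -> n = 26 + 7 = 33.
Iteration 5: 33 < 38 holds -> n = 33 + 7 = 40.
Iteration 6: 40 < 38 fails; recursion stops.
SUM(n) = 5 + 12 + 19 + 26 + 33 + 40 = 135.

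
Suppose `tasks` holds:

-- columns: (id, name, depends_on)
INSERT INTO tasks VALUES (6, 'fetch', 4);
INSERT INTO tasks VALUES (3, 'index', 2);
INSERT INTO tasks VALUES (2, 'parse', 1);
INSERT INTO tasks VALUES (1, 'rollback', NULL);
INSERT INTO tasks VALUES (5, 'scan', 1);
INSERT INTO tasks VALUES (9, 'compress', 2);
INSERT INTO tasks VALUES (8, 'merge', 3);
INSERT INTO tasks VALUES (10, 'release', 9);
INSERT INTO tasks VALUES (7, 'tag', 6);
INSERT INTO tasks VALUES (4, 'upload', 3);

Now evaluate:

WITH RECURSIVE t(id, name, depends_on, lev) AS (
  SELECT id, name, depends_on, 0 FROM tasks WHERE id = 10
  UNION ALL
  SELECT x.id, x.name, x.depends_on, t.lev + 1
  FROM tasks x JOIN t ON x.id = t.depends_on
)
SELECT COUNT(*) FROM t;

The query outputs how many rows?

Base: id=10 (release), depends_on=9, lev 0.
Iteration 1: join on id=9 -> compress (id 9, depends_on=2, lev 1).
Iteration 2: join on id=2 -> parse (id 2, depends_on=1, lev 2).
Iteration 3: join on id=1 -> rollback (id 1, depends_on=NULL, lev 3).
Iteration 4: depends_on is NULL; no match; recursion stops.
Total rows emitted: 4.

4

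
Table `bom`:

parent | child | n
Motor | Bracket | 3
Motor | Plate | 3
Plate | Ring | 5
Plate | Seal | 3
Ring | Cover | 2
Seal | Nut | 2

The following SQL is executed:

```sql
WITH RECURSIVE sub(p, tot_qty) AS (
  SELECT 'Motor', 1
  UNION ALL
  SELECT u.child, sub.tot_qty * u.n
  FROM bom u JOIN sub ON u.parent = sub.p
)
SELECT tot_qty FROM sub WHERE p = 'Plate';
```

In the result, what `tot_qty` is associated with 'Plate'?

3

Base: (Motor, tot_qty=1).
Iteration 1: components of {Motor} -> Bracket = 1*3 = 3, Plate = 1*3 = 3.
Iteration 2: components of {Bracket,Plate} -> Ring = 3*5 = 15, Seal = 3*3 = 9.
Iteration 3: components of {Ring,Seal} -> Cover = 15*2 = 30, Nut = 9*2 = 18.
Iteration 4: no further components; recursion stops.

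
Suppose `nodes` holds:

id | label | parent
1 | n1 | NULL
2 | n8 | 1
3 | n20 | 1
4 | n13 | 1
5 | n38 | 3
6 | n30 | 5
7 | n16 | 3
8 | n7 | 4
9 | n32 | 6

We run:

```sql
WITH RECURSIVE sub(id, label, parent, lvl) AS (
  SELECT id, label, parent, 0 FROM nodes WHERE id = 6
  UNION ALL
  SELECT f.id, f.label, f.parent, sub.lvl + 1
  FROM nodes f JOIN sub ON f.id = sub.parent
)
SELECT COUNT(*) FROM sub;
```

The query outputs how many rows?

Base: id=6 (n30), parent=5, lvl 0.
Iteration 1: join on id=5 -> n38 (id 5, parent=3, lvl 1).
Iteration 2: join on id=3 -> n20 (id 3, parent=1, lvl 2).
Iteration 3: join on id=1 -> n1 (id 1, parent=NULL, lvl 3).
Iteration 4: parent is NULL; no match; recursion stops.
Total rows emitted: 4.

4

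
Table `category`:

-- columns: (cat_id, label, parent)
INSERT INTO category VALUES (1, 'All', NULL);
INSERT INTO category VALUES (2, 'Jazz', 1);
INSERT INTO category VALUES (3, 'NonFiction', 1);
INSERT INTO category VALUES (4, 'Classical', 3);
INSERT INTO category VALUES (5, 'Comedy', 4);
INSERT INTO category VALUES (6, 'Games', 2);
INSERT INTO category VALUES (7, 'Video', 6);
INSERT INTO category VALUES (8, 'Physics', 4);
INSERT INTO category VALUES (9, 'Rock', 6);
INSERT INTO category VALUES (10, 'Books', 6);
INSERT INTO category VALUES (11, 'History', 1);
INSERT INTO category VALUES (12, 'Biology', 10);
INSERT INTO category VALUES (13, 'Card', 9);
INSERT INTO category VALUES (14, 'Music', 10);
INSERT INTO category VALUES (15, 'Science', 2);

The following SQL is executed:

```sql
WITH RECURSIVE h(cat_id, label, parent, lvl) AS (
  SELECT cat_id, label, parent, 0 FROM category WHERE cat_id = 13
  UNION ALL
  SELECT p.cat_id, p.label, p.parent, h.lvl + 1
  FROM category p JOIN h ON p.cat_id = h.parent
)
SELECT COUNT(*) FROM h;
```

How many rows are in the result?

Base: cat_id=13 (Card), parent=9, lvl 0.
Iteration 1: join on cat_id=9 -> Rock (id 9, parent=6, lvl 1).
Iteration 2: join on cat_id=6 -> Games (id 6, parent=2, lvl 2).
Iteration 3: join on cat_id=2 -> Jazz (id 2, parent=1, lvl 3).
Iteration 4: join on cat_id=1 -> All (id 1, parent=NULL, lvl 4).
Iteration 5: parent is NULL; no match; recursion stops.
Total rows emitted: 5.

5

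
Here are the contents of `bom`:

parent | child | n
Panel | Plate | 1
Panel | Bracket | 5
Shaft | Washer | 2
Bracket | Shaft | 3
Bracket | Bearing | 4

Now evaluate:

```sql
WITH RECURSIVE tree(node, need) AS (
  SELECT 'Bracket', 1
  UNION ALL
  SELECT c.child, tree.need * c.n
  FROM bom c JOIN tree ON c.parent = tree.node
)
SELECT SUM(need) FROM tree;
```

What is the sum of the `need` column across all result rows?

14

Base: (Bracket, need=1).
Iteration 1: components of {Bracket} -> Bearing = 1*4 = 4, Shaft = 1*3 = 3.
Iteration 2: components of {Bearing,Shaft} -> Washer = 3*2 = 6.
Iteration 3: no further components; recursion stops.
SUM(need) = 1 + 4 + 3 + 6 = 14.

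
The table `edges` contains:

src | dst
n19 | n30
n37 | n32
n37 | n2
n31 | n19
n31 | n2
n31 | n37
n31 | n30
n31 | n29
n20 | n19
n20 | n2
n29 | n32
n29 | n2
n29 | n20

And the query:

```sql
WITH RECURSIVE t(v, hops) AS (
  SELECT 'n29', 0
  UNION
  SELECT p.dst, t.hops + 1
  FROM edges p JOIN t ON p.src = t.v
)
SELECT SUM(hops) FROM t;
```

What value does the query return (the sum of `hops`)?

Base: (n29, hops=0).
Iteration 1: edges from {n29} -> (n2, hops=1), (n20, hops=1), (n32, hops=1).
Iteration 2: edges from {n2,n20,n32} -> (n19, hops=2), (n2, hops=2).
Iteration 3: edges from {n19,n2} -> (n30, hops=3).
Iteration 4: no outgoing edges from {n30}; recursion stops.
SUM(hops) = 0 + 1 + 1 + 1 + 2 + 2 + 3 = 10.

10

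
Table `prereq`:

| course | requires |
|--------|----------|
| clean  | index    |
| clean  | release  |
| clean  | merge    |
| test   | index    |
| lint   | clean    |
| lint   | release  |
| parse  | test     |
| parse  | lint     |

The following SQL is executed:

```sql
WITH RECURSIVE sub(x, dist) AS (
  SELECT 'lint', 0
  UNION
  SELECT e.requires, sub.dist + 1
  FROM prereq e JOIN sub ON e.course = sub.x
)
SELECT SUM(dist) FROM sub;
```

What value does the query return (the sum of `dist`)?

Base: (lint, dist=0).
Iteration 1: edges from {lint} -> (clean, dist=1), (release, dist=1).
Iteration 2: edges from {clean,release} -> (index, dist=2), (merge, dist=2), (release, dist=2).
Iteration 3: no outgoing edges from {index,merge,release}; recursion stops.
SUM(dist) = 0 + 1 + 1 + 2 + 2 + 2 = 8.

8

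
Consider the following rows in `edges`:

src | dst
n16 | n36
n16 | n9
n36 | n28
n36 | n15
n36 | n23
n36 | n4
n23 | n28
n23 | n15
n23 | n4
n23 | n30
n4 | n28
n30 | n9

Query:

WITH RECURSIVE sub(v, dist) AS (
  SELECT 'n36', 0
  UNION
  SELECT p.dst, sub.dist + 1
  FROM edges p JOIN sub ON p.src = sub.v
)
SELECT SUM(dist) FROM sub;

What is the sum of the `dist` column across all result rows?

Base: (n36, dist=0).
Iteration 1: edges from {n36} -> (n15, dist=1), (n23, dist=1), (n28, dist=1), (n4, dist=1).
Iteration 2: edges from {n15,n23,n28,n4} -> (n15, dist=2), (n28, dist=2), (n30, dist=2), (n4, dist=2). [UNION drops 1 duplicate row(s)]
Iteration 3: edges from {n15,n28,n30,n4} -> (n28, dist=3), (n9, dist=3).
Iteration 4: no outgoing edges from {n28,n9}; recursion stops.
SUM(dist) = 0 + 1 + 1 + 1 + 1 + 2 + 2 + 2 + 2 + 3 + 3 = 18.

18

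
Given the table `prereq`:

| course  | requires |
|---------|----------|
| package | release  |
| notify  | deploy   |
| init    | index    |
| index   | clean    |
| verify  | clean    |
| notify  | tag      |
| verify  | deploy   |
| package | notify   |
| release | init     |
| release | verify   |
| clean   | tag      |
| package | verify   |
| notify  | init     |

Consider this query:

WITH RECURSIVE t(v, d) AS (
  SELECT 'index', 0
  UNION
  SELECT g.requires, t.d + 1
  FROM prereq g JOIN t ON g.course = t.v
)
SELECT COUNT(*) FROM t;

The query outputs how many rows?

Base: (index, d=0).
Iteration 1: edges from {index} -> (clean, d=1).
Iteration 2: edges from {clean} -> (tag, d=2).
Iteration 3: no outgoing edges from {tag}; recursion stops.
Total rows emitted: 3.

3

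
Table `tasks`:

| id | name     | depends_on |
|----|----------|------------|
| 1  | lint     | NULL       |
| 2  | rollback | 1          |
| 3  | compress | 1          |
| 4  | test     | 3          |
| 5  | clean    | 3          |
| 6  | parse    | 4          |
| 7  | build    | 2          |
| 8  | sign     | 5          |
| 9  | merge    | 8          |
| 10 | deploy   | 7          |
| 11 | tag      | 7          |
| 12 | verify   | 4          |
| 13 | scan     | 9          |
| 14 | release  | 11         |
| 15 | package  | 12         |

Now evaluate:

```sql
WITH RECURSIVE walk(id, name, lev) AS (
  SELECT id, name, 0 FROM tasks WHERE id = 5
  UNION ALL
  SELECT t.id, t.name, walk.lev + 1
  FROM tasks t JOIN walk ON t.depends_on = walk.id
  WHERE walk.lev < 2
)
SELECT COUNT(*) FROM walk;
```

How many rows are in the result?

Base: id=5 (clean) at lev 0.
Iteration 1: rows with depends_on in {5} -> sign (id 8, lev 1).
Iteration 2: rows with depends_on in {8} -> merge (id 9, lev 2).
Iteration 3: lev < 2 fails for all current rows; recursion stops.
Total rows emitted: 3.

3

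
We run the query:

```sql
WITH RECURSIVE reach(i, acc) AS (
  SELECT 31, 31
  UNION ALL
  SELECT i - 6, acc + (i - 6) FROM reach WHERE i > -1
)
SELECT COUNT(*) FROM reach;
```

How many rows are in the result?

7

Base: i=31, acc=31.
Iteration 1: 31 > -1 holds -> i = 31 - 6 = 25, acc = 31 + 25 = 56.
Iteration 2: 25 > -1 holds -> i = 25 - 6 = 19, acc = 56 + 19 = 75.
Iteration 3: 19 > -1 holds -> i = 19 - 6 = 13, acc = 75 + 13 = 88.
Iteration 4: 13 > -1 holds -> i = 13 - 6 = 7, acc = 88 + 7 = 95.
Iteration 5: 7 > -1 holds -> i = 7 - 6 = 1, acc = 95 + 1 = 96.
Iteration 6: 1 > -1 holds -> i = 1 - 6 = -5, acc = 96 + -5 = 91.
Iteration 7: -5 > -1 fails; recursion stops.
Total rows emitted: 7.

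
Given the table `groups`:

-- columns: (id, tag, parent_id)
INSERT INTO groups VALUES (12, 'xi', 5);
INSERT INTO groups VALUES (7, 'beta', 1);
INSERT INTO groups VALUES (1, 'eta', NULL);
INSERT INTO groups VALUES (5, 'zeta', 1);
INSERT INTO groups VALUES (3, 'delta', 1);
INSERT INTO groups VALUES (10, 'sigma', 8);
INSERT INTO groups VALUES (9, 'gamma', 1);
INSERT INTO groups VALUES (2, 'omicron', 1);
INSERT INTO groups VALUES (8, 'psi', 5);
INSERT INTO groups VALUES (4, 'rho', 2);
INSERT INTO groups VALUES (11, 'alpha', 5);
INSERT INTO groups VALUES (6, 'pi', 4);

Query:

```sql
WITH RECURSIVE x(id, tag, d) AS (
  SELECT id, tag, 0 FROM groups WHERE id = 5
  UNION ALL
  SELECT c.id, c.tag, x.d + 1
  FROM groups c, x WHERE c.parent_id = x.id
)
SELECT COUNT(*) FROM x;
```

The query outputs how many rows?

5

Base: id=5 (zeta) at d 0.
Iteration 1: rows with parent_id in {5} -> psi (id 8, d 1), alpha (id 11, d 1), xi (id 12, d 1).
Iteration 2: rows with parent_id in {8,11,12} -> sigma (id 10, d 2).
Iteration 3: no rows with parent_id in {10}; recursion stops.
Total rows emitted: 5.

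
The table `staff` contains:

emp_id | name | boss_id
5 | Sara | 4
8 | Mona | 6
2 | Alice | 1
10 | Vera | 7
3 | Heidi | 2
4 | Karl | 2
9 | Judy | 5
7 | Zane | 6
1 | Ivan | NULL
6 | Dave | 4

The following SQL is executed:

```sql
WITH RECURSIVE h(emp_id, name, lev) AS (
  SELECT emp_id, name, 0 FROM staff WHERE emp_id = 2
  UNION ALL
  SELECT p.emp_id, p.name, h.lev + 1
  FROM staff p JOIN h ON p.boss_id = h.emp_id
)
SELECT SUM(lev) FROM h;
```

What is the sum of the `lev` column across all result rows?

19

Base: emp_id=2 (Alice) at lev 0.
Iteration 1: rows with boss_id in {2} -> Heidi (id 3, lev 1), Karl (id 4, lev 1).
Iteration 2: rows with boss_id in {3,4} -> Sara (id 5, lev 2), Dave (id 6, lev 2).
Iteration 3: rows with boss_id in {5,6} -> Zane (id 7, lev 3), Mona (id 8, lev 3), Judy (id 9, lev 3).
Iteration 4: rows with boss_id in {7,8,9} -> Vera (id 10, lev 4).
Iteration 5: no rows with boss_id in {10}; recursion stops.
SUM(lev) = 0 + 1 + 1 + 2 + 2 + 3 + 3 + 3 + 4 = 19.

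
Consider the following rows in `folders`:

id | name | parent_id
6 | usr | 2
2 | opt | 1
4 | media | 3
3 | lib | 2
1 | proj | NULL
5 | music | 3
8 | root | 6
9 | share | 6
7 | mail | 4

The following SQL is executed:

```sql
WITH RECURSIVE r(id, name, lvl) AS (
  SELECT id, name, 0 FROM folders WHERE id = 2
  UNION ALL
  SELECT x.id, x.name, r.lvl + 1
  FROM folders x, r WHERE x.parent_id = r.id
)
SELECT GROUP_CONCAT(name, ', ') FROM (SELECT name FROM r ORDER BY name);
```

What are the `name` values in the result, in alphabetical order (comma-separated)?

lib, mail, media, music, opt, root, share, usr

Base: id=2 (opt) at lvl 0.
Iteration 1: rows with parent_id in {2} -> lib (id 3, lvl 1), usr (id 6, lvl 1).
Iteration 2: rows with parent_id in {3,6} -> media (id 4, lvl 2), music (id 5, lvl 2), root (id 8, lvl 2), share (id 9, lvl 2).
Iteration 3: rows with parent_id in {4,5,8,9} -> mail (id 7, lvl 3).
Iteration 4: no rows with parent_id in {7}; recursion stops.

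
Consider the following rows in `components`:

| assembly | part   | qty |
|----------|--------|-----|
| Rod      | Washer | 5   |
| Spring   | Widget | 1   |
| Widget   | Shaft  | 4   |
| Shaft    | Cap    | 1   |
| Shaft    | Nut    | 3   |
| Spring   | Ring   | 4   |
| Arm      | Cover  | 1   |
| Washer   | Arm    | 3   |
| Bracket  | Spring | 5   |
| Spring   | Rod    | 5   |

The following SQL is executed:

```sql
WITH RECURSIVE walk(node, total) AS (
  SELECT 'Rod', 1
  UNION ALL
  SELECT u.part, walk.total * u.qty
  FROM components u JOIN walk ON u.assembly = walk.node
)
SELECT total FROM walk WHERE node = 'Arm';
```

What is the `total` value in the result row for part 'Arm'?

15

Base: (Rod, total=1).
Iteration 1: components of {Rod} -> Washer = 1*5 = 5.
Iteration 2: components of {Washer} -> Arm = 5*3 = 15.
Iteration 3: components of {Arm} -> Cover = 15*1 = 15.
Iteration 4: no further components; recursion stops.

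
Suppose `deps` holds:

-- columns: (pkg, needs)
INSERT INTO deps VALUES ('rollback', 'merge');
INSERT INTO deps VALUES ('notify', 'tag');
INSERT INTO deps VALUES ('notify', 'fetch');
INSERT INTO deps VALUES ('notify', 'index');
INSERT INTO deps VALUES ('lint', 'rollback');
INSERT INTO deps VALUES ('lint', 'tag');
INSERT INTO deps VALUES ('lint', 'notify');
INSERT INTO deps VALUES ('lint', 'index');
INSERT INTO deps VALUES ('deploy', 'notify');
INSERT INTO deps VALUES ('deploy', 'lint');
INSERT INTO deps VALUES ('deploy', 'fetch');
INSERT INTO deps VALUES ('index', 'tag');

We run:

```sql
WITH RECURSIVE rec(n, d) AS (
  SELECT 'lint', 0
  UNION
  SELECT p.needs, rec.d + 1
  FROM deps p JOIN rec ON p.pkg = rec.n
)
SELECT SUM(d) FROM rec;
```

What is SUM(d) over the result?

15

Base: (lint, d=0).
Iteration 1: edges from {lint} -> (index, d=1), (notify, d=1), (rollback, d=1), (tag, d=1).
Iteration 2: edges from {index,notify,rollback,tag} -> (fetch, d=2), (index, d=2), (merge, d=2), (tag, d=2). [UNION drops 1 duplicate row(s)]
Iteration 3: edges from {fetch,index,merge,tag} -> (tag, d=3).
Iteration 4: no outgoing edges from {tag}; recursion stops.
SUM(d) = 0 + 1 + 1 + 1 + 1 + 2 + 2 + 2 + 2 + 3 = 15.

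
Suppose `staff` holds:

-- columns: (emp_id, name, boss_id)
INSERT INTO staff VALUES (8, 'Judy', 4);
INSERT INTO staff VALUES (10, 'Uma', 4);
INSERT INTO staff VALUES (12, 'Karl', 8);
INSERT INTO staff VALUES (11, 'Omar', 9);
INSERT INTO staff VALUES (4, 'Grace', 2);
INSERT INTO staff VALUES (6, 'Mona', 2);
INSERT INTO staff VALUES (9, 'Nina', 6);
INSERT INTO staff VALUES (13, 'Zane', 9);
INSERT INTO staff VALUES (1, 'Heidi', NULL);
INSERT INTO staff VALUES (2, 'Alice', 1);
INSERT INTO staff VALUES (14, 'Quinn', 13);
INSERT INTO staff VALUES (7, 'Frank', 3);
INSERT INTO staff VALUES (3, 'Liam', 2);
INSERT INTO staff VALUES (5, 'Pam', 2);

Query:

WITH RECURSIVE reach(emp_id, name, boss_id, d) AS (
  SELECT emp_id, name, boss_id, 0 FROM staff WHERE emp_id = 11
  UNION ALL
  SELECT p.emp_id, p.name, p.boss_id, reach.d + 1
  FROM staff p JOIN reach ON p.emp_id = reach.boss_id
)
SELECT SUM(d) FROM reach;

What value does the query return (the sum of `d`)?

10

Base: emp_id=11 (Omar), boss_id=9, d 0.
Iteration 1: join on emp_id=9 -> Nina (id 9, boss_id=6, d 1).
Iteration 2: join on emp_id=6 -> Mona (id 6, boss_id=2, d 2).
Iteration 3: join on emp_id=2 -> Alice (id 2, boss_id=1, d 3).
Iteration 4: join on emp_id=1 -> Heidi (id 1, boss_id=NULL, d 4).
Iteration 5: boss_id is NULL; no match; recursion stops.
SUM(d) = 0 + 1 + 2 + 3 + 4 = 10.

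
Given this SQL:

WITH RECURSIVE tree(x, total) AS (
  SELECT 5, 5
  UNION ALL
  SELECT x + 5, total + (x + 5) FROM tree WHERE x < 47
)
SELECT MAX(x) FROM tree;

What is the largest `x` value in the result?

50

Base: x=5, total=5.
Iteration 1: 5 < 47 holds -> x = 5 + 5 = 10, total = 5 + 10 = 15.
Iteration 2: 10 < 47 holds -> x = 10 + 5 = 15, total = 15 + 15 = 30.
Iteration 3: 15 < 47 holds -> x = 15 + 5 = 20, total = 30 + 20 = 50.
Iteration 4: 20 < 47 holds -> x = 20 + 5 = 25, total = 50 + 25 = 75.
Iteration 5: 25 < 47 holds -> x = 25 + 5 = 30, total = 75 + 30 = 105.
Iteration 6: 30 < 47 holds -> x = 30 + 5 = 35, total = 105 + 35 = 140.
Iteration 7: 35 < 47 holds -> x = 35 + 5 = 40, total = 140 + 40 = 180.
Iteration 8: 40 < 47 holds -> x = 40 + 5 = 45, total = 180 + 45 = 225.
Iteration 9: 45 < 47 holds -> x = 45 + 5 = 50, total = 225 + 50 = 275.
Iteration 10: 50 < 47 fails; recursion stops.
x values: 5, 10, 15, 20, 25, 30, 35, 40, 45, 50; the maximum is 50.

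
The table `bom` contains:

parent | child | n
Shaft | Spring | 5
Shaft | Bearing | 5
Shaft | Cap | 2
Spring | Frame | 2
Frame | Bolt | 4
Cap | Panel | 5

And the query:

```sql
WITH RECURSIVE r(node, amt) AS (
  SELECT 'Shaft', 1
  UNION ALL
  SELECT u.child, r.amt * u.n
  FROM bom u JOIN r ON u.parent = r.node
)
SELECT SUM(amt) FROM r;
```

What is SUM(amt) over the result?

Base: (Shaft, amt=1).
Iteration 1: components of {Shaft} -> Bearing = 1*5 = 5, Cap = 1*2 = 2, Spring = 1*5 = 5.
Iteration 2: components of {Bearing,Cap,Spring} -> Frame = 5*2 = 10, Panel = 2*5 = 10.
Iteration 3: components of {Frame,Panel} -> Bolt = 10*4 = 40.
Iteration 4: no further components; recursion stops.
SUM(amt) = 1 + 5 + 5 + 2 + 10 + 10 + 40 = 73.

73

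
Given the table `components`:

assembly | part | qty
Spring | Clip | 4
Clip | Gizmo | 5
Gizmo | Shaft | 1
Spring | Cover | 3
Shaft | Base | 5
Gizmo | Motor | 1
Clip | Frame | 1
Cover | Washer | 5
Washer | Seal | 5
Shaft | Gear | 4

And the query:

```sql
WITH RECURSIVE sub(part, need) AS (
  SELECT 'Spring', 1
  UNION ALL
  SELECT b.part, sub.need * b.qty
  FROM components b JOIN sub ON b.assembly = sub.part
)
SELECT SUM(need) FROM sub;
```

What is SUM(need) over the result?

Base: (Spring, need=1).
Iteration 1: components of {Spring} -> Clip = 1*4 = 4, Cover = 1*3 = 3.
Iteration 2: components of {Clip,Cover} -> Frame = 4*1 = 4, Gizmo = 4*5 = 20, Washer = 3*5 = 15.
Iteration 3: components of {Frame,Gizmo,Washer} -> Motor = 20*1 = 20, Seal = 15*5 = 75, Shaft = 20*1 = 20.
Iteration 4: components of {Motor,Seal,Shaft} -> Base = 20*5 = 100, Gear = 20*4 = 80.
Iteration 5: no further components; recursion stops.
SUM(need) = 1 + 4 + 3 + 20 + 4 + 15 + 20 + 20 + 75 + 100 + 80 = 342.

342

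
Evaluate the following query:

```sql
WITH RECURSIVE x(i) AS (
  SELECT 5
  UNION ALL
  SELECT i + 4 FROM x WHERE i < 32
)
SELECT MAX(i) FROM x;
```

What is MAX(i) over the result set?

Base: i=5.
Iteration 1: 5 < 32 holds -> i = 5 + 4 = 9.
Iteration 2: 9 < 32 holds -> i = 9 + 4 = 13.
Iteration 3: 13 < 32 holds -> i = 13 + 4 = 17.
Iteration 4: 17 < 32 holds -> i = 17 + 4 = 21.
Iteration 5: 21 < 32 holds -> i = 21 + 4 = 25.
Iteration 6: 25 < 32 holds -> i = 25 + 4 = 29.
Iteration 7: 29 < 32 holds -> i = 29 + 4 = 33.
Iteration 8: 33 < 32 fails; recursion stops.
i values: 5, 9, 13, 17, 21, 25, 29, 33; the maximum is 33.

33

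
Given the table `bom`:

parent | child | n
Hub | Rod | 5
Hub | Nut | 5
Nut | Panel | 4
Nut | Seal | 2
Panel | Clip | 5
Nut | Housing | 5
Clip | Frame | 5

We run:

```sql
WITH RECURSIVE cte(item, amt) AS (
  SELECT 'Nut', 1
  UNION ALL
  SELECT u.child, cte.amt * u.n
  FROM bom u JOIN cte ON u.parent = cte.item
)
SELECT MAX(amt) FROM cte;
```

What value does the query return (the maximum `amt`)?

100

Base: (Nut, amt=1).
Iteration 1: components of {Nut} -> Housing = 1*5 = 5, Panel = 1*4 = 4, Seal = 1*2 = 2.
Iteration 2: components of {Housing,Panel,Seal} -> Clip = 4*5 = 20.
Iteration 3: components of {Clip} -> Frame = 20*5 = 100.
Iteration 4: no further components; recursion stops.
amt values: 1, 4, 2, 5, 20, 100; the maximum is 100.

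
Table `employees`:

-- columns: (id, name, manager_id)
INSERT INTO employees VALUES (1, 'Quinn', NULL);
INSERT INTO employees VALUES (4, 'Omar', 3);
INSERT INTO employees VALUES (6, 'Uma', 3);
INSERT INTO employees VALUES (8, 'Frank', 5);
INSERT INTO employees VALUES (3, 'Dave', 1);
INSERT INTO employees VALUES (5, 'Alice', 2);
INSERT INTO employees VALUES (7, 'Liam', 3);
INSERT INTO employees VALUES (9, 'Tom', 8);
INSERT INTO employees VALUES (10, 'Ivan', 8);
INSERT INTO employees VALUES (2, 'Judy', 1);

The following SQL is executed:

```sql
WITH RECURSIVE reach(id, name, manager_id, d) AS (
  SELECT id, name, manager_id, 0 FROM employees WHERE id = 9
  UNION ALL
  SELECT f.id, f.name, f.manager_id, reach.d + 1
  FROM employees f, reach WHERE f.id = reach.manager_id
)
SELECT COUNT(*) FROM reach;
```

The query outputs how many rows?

Base: id=9 (Tom), manager_id=8, d 0.
Iteration 1: join on id=8 -> Frank (id 8, manager_id=5, d 1).
Iteration 2: join on id=5 -> Alice (id 5, manager_id=2, d 2).
Iteration 3: join on id=2 -> Judy (id 2, manager_id=1, d 3).
Iteration 4: join on id=1 -> Quinn (id 1, manager_id=NULL, d 4).
Iteration 5: manager_id is NULL; no match; recursion stops.
Total rows emitted: 5.

5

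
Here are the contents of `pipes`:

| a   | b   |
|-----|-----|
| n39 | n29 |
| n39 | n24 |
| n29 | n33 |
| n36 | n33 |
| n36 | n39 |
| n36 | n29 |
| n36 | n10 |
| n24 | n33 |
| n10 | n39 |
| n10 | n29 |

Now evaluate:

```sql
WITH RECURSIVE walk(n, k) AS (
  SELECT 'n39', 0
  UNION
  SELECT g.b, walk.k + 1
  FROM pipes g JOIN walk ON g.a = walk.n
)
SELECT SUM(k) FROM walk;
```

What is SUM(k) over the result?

Base: (n39, k=0).
Iteration 1: edges from {n39} -> (n24, k=1), (n29, k=1).
Iteration 2: edges from {n24,n29} -> (n33, k=2). [UNION drops 1 duplicate row(s)]
Iteration 3: no outgoing edges from {n33}; recursion stops.
SUM(k) = 0 + 1 + 1 + 2 = 4.

4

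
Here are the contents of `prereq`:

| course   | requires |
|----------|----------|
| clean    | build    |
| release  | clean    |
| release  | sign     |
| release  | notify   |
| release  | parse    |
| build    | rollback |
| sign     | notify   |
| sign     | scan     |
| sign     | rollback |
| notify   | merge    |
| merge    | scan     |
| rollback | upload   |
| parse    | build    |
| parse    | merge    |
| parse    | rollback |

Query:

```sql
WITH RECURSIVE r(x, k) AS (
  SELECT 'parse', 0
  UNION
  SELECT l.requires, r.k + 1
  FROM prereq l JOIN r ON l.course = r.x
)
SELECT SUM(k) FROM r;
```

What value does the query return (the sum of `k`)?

12

Base: (parse, k=0).
Iteration 1: edges from {parse} -> (build, k=1), (merge, k=1), (rollback, k=1).
Iteration 2: edges from {build,merge,rollback} -> (rollback, k=2), (scan, k=2), (upload, k=2).
Iteration 3: edges from {rollback,scan,upload} -> (upload, k=3).
Iteration 4: no outgoing edges from {upload}; recursion stops.
SUM(k) = 0 + 1 + 1 + 1 + 2 + 2 + 2 + 3 = 12.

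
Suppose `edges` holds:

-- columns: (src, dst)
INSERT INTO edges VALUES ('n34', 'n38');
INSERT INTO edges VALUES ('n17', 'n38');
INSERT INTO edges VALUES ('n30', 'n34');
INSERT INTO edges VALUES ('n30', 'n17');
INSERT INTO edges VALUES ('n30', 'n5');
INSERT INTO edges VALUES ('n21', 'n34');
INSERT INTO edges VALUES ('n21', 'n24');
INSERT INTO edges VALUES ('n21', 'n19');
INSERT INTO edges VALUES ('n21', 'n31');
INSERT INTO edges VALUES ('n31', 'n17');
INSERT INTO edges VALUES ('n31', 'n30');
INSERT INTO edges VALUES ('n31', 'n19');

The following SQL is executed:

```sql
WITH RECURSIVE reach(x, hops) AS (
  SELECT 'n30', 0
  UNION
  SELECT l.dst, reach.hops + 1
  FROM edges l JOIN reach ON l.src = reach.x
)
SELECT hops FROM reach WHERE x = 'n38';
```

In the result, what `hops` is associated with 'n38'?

Base: (n30, hops=0).
Iteration 1: edges from {n30} -> (n17, hops=1), (n34, hops=1), (n5, hops=1).
Iteration 2: edges from {n17,n34,n5} -> (n38, hops=2). [UNION drops 1 duplicate row(s)]
Iteration 3: no outgoing edges from {n38}; recursion stops.

2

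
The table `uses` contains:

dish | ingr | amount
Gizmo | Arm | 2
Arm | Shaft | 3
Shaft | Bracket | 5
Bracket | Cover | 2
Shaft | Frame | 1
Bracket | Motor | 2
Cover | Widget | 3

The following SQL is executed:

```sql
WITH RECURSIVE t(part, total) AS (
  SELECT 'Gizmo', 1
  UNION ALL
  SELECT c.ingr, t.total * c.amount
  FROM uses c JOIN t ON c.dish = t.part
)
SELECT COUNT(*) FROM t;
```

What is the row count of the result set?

8

Base: (Gizmo, total=1).
Iteration 1: components of {Gizmo} -> Arm = 1*2 = 2.
Iteration 2: components of {Arm} -> Shaft = 2*3 = 6.
Iteration 3: components of {Shaft} -> Bracket = 6*5 = 30, Frame = 6*1 = 6.
Iteration 4: components of {Bracket,Frame} -> Cover = 30*2 = 60, Motor = 30*2 = 60.
Iteration 5: components of {Cover,Motor} -> Widget = 60*3 = 180.
Iteration 6: no further components; recursion stops.
Total rows emitted: 8.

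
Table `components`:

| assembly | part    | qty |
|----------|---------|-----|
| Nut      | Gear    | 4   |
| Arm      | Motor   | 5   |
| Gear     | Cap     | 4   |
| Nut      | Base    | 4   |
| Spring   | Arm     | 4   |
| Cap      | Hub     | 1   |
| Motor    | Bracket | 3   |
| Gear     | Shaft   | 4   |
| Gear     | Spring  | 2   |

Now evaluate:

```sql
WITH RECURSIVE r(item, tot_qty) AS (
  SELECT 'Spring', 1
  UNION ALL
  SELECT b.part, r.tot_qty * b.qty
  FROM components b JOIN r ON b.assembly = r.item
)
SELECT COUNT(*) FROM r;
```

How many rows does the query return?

Base: (Spring, tot_qty=1).
Iteration 1: components of {Spring} -> Arm = 1*4 = 4.
Iteration 2: components of {Arm} -> Motor = 4*5 = 20.
Iteration 3: components of {Motor} -> Bracket = 20*3 = 60.
Iteration 4: no further components; recursion stops.
Total rows emitted: 4.

4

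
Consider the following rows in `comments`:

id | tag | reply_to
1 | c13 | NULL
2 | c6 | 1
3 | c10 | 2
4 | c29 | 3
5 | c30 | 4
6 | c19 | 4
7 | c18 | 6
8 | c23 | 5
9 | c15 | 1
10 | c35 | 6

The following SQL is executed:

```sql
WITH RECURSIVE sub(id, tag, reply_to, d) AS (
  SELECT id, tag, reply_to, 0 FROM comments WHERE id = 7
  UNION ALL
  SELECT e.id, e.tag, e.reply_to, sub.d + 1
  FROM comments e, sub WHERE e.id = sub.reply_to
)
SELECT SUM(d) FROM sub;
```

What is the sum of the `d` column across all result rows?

15

Base: id=7 (c18), reply_to=6, d 0.
Iteration 1: join on id=6 -> c19 (id 6, reply_to=4, d 1).
Iteration 2: join on id=4 -> c29 (id 4, reply_to=3, d 2).
Iteration 3: join on id=3 -> c10 (id 3, reply_to=2, d 3).
Iteration 4: join on id=2 -> c6 (id 2, reply_to=1, d 4).
Iteration 5: join on id=1 -> c13 (id 1, reply_to=NULL, d 5).
Iteration 6: reply_to is NULL; no match; recursion stops.
SUM(d) = 0 + 1 + 2 + 3 + 4 + 5 = 15.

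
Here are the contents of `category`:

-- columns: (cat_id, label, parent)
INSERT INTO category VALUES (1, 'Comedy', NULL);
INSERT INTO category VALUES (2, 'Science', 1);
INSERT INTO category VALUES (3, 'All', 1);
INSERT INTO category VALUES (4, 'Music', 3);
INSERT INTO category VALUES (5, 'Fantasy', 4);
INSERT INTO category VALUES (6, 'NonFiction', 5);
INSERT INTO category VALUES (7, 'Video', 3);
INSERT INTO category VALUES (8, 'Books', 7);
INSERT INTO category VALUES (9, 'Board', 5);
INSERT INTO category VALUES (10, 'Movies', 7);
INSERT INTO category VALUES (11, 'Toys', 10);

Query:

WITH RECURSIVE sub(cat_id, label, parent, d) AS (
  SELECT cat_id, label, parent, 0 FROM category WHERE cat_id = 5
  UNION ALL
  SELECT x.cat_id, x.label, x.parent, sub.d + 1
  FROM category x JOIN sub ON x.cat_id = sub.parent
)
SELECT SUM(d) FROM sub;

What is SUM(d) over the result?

6

Base: cat_id=5 (Fantasy), parent=4, d 0.
Iteration 1: join on cat_id=4 -> Music (id 4, parent=3, d 1).
Iteration 2: join on cat_id=3 -> All (id 3, parent=1, d 2).
Iteration 3: join on cat_id=1 -> Comedy (id 1, parent=NULL, d 3).
Iteration 4: parent is NULL; no match; recursion stops.
SUM(d) = 0 + 1 + 2 + 3 = 6.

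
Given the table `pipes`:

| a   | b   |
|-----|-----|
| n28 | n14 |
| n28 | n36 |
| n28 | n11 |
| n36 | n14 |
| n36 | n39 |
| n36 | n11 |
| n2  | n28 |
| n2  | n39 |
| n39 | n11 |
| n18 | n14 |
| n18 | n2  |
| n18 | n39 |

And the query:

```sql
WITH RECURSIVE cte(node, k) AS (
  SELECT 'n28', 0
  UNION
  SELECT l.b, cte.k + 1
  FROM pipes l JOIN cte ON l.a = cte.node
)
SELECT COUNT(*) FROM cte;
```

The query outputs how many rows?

Base: (n28, k=0).
Iteration 1: edges from {n28} -> (n11, k=1), (n14, k=1), (n36, k=1).
Iteration 2: edges from {n11,n14,n36} -> (n11, k=2), (n14, k=2), (n39, k=2).
Iteration 3: edges from {n11,n14,n39} -> (n11, k=3).
Iteration 4: no outgoing edges from {n11}; recursion stops.
Total rows emitted: 8.

8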